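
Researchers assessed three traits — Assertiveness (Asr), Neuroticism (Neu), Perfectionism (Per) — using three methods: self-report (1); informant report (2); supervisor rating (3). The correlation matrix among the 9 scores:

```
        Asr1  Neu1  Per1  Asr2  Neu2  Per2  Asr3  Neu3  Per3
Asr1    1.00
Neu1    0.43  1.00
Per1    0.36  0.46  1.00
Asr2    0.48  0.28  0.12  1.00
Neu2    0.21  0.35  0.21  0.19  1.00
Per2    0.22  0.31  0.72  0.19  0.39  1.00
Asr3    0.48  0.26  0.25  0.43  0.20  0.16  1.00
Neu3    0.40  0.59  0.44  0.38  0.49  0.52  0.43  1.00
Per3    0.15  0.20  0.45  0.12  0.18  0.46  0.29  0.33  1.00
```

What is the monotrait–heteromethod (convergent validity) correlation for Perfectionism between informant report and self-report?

Same trait (Per), different methods: r(Per2, Per1) = 0.72.

0.72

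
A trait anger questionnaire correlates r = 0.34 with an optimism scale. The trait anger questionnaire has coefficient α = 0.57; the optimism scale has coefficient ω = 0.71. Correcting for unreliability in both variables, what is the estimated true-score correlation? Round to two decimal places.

r_true = r_obs / √(r_xx · r_yy) = 0.34 / √(0.57 × 0.71) = 0.34 / √0.4047 = 0.34 / 0.6362 ≈ 0.53.

0.53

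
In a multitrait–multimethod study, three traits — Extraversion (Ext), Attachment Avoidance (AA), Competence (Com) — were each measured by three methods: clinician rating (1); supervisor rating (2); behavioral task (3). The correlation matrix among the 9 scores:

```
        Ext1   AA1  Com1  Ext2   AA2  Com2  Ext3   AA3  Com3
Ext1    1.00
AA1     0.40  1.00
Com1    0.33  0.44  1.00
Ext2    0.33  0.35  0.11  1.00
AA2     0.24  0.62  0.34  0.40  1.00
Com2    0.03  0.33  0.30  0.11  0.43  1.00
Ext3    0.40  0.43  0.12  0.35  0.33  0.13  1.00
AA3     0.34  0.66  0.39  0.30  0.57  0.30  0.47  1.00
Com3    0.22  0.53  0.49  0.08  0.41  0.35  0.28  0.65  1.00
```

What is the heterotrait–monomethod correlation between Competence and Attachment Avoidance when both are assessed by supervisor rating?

0.43

Different traits, same method: r(Com2, AA2) = 0.43.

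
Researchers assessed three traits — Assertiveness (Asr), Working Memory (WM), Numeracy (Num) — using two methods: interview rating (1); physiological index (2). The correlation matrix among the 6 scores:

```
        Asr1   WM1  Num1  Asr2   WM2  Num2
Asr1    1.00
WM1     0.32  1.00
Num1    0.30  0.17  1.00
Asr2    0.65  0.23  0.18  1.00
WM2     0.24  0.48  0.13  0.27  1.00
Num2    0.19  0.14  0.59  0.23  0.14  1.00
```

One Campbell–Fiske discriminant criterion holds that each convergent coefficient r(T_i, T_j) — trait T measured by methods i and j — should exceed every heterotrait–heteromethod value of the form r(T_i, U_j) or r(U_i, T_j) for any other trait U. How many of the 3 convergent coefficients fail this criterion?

0

Convergent coefficients and their comparison sets:
Asr (methods 1·2): 0.65 vs {0.24, 0.23, 0.19, 0.18} → pass.
WM (methods 1·2): 0.48 vs {0.23, 0.24, 0.14, 0.13} → pass.
Num (methods 1·2): 0.59 vs {0.18, 0.19, 0.13, 0.14} → pass.
0 of 3 fail.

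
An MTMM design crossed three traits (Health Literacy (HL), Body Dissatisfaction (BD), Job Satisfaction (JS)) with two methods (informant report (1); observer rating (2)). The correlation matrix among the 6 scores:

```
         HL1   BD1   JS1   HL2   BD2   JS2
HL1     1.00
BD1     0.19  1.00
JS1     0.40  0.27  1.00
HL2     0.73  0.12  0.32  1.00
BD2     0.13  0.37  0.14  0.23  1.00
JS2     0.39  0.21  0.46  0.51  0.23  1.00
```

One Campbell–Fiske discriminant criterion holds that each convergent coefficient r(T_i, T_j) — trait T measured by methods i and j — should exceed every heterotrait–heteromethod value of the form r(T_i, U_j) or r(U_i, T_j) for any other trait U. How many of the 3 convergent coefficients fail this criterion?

Each convergent coefficient versus the relevant comparison correlations:
HL (methods 1·2): 0.73 vs {0.13, 0.12, 0.39, 0.32} → pass.
BD (methods 1·2): 0.37 vs {0.12, 0.13, 0.21, 0.14} → pass.
JS (methods 1·2): 0.46 vs {0.32, 0.39, 0.14, 0.21} → pass.
0 of 3 fail.

0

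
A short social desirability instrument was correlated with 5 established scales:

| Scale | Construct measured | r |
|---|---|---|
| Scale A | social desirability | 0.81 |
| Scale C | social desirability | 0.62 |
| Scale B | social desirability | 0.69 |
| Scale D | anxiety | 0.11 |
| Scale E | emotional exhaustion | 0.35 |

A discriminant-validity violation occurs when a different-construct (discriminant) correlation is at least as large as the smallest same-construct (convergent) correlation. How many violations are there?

0

Convergent (same construct = social desirability): Scale A, Scale C, Scale B.
Smallest convergent = 0.62. Discriminant values: 0.11, 0.35; count ≥ 0.62 → 0.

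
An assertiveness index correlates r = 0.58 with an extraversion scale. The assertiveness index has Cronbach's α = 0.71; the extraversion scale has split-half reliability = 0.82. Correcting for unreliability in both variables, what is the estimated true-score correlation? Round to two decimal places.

r_true = r_obs / √(r_xx · r_yy) = 0.58 / √(0.71 × 0.82) = 0.58 / √0.5822 = 0.58 / 0.7630 ≈ 0.76.

0.76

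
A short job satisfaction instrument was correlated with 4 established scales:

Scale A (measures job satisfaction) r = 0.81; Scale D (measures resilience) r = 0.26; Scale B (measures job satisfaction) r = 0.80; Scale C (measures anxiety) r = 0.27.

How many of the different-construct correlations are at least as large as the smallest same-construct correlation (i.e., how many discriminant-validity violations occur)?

Convergent (same construct = job satisfaction): Scale A, Scale B.
Smallest convergent = 0.80. Discriminant values: 0.26, 0.27; count ≥ 0.80 → 0.

0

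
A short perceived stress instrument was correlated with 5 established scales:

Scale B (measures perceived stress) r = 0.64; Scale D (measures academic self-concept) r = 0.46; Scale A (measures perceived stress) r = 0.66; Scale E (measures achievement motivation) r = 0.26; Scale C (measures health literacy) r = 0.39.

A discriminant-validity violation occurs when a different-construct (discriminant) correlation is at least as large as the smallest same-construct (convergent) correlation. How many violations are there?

0

Convergent (same construct = perceived stress): Scale B, Scale A.
Smallest convergent = 0.64. Discriminant values: 0.46, 0.26, 0.39; count ≥ 0.64 → 0.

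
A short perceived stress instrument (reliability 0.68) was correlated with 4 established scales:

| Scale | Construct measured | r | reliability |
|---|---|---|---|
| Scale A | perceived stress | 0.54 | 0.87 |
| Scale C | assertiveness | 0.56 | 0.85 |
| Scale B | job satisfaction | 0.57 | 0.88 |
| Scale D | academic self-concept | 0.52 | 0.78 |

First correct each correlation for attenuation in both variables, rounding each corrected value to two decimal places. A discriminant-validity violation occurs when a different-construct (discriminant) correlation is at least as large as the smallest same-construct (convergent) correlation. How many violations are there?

3

Disattenuated r (r / √(r_scale · r_new)):
  Scale A (conv): 0.54 / √(0.87·0.68) = 0.70
  Scale C (disc): 0.56 / √(0.85·0.68) = 0.74
  Scale B (disc): 0.57 / √(0.88·0.68) = 0.74
  Scale D (disc): 0.52 / √(0.78·0.68) = 0.71
Smallest convergent = 0.70. Discriminant values: 0.74, 0.74, 0.71; count ≥ 0.70 → 3.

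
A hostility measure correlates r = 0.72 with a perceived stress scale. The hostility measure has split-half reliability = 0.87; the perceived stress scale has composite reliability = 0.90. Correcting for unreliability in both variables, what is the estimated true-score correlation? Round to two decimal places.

0.81

r_true = r_obs / √(r_xx · r_yy) = 0.72 / √(0.87 × 0.90) = 0.72 / √0.7830 = 0.72 / 0.8849 ≈ 0.81.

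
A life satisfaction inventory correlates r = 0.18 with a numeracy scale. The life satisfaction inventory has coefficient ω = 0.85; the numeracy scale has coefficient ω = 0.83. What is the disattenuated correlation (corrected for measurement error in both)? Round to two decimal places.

r_true = r_obs / √(r_xx · r_yy) = 0.18 / √(0.85 × 0.83) = 0.18 / √0.7055 = 0.18 / 0.8399 ≈ 0.21.

0.21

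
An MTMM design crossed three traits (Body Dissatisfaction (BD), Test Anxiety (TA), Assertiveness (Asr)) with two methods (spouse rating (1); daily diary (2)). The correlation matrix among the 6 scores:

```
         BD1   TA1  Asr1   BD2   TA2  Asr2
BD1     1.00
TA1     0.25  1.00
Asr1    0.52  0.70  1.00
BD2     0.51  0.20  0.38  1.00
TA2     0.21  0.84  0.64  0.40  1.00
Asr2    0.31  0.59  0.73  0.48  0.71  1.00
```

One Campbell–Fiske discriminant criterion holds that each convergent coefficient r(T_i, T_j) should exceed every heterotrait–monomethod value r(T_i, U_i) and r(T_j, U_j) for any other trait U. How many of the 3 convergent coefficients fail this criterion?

Checking each validity diagonal entry against its comparison values:
BD (methods 1·2): 0.51 vs {0.25, 0.40, 0.52, 0.48} → fail.
TA (methods 1·2): 0.84 vs {0.25, 0.40, 0.70, 0.71} → pass.
Asr (methods 1·2): 0.73 vs {0.52, 0.48, 0.70, 0.71} → pass.
1 of 3 fail.

1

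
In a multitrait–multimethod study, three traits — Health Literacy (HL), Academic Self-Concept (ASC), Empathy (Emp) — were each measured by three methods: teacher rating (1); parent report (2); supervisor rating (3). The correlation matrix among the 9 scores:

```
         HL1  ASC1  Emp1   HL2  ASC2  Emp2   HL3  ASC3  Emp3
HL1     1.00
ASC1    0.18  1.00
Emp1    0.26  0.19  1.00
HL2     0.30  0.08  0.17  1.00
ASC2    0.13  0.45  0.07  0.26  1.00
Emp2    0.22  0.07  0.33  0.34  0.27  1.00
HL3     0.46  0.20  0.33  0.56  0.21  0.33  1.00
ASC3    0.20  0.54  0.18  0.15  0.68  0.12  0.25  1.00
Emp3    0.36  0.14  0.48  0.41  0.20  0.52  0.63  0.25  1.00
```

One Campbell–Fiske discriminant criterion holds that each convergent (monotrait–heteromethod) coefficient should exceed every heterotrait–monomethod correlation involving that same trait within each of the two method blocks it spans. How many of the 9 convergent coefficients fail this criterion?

Each convergent coefficient versus the relevant comparison correlations:
HL (methods 1·2): 0.30 vs {0.18, 0.26, 0.26, 0.34} → fail.
HL (methods 1·3): 0.46 vs {0.18, 0.25, 0.26, 0.63} → fail.
HL (methods 2·3): 0.56 vs {0.26, 0.25, 0.34, 0.63} → fail.
ASC (methods 1·2): 0.45 vs {0.18, 0.26, 0.19, 0.27} → pass.
ASC (methods 1·3): 0.54 vs {0.18, 0.25, 0.19, 0.25} → pass.
ASC (methods 2·3): 0.68 vs {0.26, 0.25, 0.27, 0.25} → pass.
Emp (methods 1·2): 0.33 vs {0.26, 0.34, 0.19, 0.27} → fail.
Emp (methods 1·3): 0.48 vs {0.26, 0.63, 0.19, 0.25} → fail.
Emp (methods 2·3): 0.52 vs {0.34, 0.63, 0.27, 0.25} → fail.
6 of 9 fail.

6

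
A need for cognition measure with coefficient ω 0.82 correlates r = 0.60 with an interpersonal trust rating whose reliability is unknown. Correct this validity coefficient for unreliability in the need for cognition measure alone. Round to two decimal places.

0.66

Single correction: r_c = r_obs / √r_xx = 0.60 / √0.82 = 0.60 / 0.9055 ≈ 0.66.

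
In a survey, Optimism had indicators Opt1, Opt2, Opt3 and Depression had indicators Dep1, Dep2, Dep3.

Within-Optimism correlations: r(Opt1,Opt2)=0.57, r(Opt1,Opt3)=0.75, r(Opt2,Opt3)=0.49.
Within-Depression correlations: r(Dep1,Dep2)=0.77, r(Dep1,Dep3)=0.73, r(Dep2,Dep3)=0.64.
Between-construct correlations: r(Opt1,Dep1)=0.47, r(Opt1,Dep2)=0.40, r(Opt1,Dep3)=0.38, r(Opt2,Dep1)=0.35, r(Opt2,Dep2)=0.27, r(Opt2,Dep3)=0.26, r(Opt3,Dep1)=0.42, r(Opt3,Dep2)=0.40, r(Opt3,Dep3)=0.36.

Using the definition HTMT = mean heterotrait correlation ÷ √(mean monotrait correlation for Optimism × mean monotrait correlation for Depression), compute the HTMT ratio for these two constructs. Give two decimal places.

0.56

Mean heterotrait r = 3.31/9 = 0.3678.
Mean within-Opt = 1.81/3 = 0.6033; mean within-Dep = 2.14/3 = 0.7133.
Geometric mean = √(0.6033 × 0.7133) = 0.6560.
HTMT = 0.3678 / 0.6560 = 0.56.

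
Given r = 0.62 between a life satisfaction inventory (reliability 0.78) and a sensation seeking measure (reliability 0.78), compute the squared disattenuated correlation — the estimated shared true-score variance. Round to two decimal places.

Disattenuated r = 0.62 / √(0.78 × 0.78) = 0.62 / 0.7800 = 0.7949.
Shared true-score variance = 0.7949² = 0.6319 ≈ 0.63.

0.63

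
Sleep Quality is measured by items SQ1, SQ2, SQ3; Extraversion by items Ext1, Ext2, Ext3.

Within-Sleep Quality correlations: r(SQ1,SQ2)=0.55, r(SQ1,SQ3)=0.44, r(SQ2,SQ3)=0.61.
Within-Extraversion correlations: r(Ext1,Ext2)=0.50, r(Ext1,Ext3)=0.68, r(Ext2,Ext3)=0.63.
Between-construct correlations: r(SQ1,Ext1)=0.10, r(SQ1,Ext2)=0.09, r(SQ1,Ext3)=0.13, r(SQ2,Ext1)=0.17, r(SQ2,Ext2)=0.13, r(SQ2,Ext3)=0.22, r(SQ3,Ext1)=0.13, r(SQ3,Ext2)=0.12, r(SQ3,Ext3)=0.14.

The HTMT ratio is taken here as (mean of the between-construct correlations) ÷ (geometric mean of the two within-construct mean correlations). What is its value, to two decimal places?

0.24

Mean heterotrait r = 1.23/9 = 0.1367.
Mean within-SQ = 1.60/3 = 0.5333; mean within-Ext = 1.81/3 = 0.6033.
Geometric mean = √(0.5333 × 0.6033) = 0.5672.
HTMT = 0.1367 / 0.5672 = 0.24.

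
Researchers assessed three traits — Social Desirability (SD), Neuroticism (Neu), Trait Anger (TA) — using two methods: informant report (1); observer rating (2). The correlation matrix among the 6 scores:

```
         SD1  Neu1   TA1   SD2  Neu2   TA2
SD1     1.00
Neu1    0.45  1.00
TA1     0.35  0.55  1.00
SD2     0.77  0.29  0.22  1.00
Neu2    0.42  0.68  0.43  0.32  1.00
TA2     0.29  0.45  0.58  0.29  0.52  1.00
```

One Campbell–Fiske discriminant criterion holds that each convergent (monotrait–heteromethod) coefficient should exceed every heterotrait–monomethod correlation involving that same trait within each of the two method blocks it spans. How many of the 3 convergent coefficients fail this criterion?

Each convergent coefficient versus the relevant comparison correlations:
SD (methods 1·2): 0.77 vs {0.45, 0.32, 0.35, 0.29} → pass.
Neu (methods 1·2): 0.68 vs {0.45, 0.32, 0.55, 0.52} → pass.
TA (methods 1·2): 0.58 vs {0.35, 0.29, 0.55, 0.52} → pass.
0 of 3 fail.

0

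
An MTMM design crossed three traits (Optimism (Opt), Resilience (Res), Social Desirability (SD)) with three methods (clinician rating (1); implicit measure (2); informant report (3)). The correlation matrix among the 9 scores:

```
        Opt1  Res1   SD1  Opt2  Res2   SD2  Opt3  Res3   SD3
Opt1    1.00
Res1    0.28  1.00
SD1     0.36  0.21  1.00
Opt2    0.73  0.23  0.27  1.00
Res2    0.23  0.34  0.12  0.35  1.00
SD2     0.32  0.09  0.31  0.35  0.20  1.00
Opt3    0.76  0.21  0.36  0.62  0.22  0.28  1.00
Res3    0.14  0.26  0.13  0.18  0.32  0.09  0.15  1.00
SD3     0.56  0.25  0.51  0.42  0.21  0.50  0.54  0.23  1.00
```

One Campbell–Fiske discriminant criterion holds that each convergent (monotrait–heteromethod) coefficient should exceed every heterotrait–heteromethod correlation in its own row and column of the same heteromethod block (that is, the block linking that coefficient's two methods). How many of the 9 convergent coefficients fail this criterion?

2

Each convergent coefficient versus the relevant comparison correlations:
Opt (methods 1·2): 0.73 vs {0.23, 0.23, 0.32, 0.27} → pass.
Opt (methods 1·3): 0.76 vs {0.14, 0.21, 0.56, 0.36} → pass.
Opt (methods 2·3): 0.62 vs {0.18, 0.22, 0.42, 0.28} → pass.
Res (methods 1·2): 0.34 vs {0.23, 0.23, 0.09, 0.12} → pass.
Res (methods 1·3): 0.26 vs {0.21, 0.14, 0.25, 0.13} → pass.
Res (methods 2·3): 0.32 vs {0.22, 0.18, 0.21, 0.09} → pass.
SD (methods 1·2): 0.31 vs {0.27, 0.32, 0.12, 0.09} → fail.
SD (methods 1·3): 0.51 vs {0.36, 0.56, 0.13, 0.25} → fail.
SD (methods 2·3): 0.50 vs {0.28, 0.42, 0.09, 0.21} → pass.
2 of 9 fail.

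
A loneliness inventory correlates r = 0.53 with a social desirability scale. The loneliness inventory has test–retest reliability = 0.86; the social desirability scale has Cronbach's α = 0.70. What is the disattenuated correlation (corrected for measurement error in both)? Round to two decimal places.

0.68

r_true = r_obs / √(r_xx · r_yy) = 0.53 / √(0.86 × 0.70) = 0.53 / √0.6020 = 0.53 / 0.7759 ≈ 0.68.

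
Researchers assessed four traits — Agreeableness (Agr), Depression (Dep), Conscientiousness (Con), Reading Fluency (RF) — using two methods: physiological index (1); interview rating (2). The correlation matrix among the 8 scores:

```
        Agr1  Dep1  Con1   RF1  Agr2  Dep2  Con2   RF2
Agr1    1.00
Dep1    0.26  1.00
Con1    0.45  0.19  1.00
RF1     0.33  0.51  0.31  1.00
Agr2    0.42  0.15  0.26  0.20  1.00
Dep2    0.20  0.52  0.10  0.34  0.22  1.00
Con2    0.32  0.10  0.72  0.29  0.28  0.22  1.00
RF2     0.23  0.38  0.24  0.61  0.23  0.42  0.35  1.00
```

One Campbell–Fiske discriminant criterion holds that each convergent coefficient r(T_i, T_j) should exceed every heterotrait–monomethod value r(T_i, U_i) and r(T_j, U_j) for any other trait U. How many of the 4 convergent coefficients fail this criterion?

1

Checking each validity diagonal entry against its comparison values:
Agr (methods 1·2): 0.42 vs {0.26, 0.22, 0.45, 0.28, 0.33, 0.23} → fail.
Dep (methods 1·2): 0.52 vs {0.26, 0.22, 0.19, 0.22, 0.51, 0.42} → pass.
Con (methods 1·2): 0.72 vs {0.45, 0.28, 0.19, 0.22, 0.31, 0.35} → pass.
RF (methods 1·2): 0.61 vs {0.33, 0.23, 0.51, 0.42, 0.31, 0.35} → pass.
1 of 4 fail.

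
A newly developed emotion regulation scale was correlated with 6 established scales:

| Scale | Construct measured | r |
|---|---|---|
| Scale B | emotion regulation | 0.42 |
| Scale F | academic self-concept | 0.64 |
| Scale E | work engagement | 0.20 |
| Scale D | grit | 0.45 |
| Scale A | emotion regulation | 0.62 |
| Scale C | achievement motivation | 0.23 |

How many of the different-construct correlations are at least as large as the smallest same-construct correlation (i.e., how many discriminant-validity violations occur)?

2

Convergent (same construct = emotion regulation): Scale B, Scale A.
Smallest convergent = 0.42. Discriminant values: 0.64, 0.20, 0.45, 0.23; count ≥ 0.42 → 2.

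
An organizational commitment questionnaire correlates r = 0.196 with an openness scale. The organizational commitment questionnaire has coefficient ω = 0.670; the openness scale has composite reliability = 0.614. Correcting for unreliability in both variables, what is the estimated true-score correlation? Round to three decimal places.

0.306

r_true = r_obs / √(r_xx · r_yy) = 0.196 / √(0.670 × 0.614) = 0.196 / √0.411380 = 0.196 / 0.6414 ≈ 0.306.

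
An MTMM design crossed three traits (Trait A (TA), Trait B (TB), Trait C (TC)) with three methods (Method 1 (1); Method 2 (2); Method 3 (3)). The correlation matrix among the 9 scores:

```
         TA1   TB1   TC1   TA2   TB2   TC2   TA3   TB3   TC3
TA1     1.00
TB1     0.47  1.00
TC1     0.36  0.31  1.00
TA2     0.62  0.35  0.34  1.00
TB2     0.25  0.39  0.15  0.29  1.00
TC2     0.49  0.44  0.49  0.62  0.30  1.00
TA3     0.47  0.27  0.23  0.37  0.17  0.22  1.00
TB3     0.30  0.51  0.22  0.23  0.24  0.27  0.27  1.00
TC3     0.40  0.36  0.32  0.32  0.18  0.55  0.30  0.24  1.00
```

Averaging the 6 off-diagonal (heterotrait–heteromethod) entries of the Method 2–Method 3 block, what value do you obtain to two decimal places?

0.23

HTHM values (method 2 × method 3): 0.23, 0.32, 0.17, 0.18, 0.22, 0.27; mean = 1.39/6 = 0.23.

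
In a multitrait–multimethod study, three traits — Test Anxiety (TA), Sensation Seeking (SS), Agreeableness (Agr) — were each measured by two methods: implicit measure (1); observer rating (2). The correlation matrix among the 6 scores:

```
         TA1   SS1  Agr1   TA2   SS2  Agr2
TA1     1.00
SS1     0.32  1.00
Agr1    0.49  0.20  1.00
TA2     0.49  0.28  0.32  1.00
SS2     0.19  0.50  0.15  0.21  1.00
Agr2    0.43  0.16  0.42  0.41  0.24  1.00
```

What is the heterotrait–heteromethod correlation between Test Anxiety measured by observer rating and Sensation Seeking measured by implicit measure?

Different traits and methods: r(TA2, SS1) = 0.28.

0.28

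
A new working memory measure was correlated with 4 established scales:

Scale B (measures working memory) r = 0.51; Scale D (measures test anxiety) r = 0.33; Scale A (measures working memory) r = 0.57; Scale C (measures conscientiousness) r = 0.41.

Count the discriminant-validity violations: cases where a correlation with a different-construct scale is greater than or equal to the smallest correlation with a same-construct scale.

Convergent (same construct = working memory): Scale B, Scale A.
Smallest convergent = 0.51. Discriminant values: 0.33, 0.41; count ≥ 0.51 → 0.

0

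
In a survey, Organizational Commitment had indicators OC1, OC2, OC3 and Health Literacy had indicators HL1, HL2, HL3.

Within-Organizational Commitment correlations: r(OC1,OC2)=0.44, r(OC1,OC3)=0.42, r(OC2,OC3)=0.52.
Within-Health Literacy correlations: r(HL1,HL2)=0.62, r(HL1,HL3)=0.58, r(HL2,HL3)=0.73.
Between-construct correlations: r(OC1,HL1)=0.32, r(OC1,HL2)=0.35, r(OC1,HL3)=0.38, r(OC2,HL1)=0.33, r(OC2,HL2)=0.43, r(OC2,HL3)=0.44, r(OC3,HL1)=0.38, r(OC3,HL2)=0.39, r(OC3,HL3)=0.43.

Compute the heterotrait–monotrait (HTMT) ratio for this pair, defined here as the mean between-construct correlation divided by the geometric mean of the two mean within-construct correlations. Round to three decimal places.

Mean between = 3.45/9 = 0.3833.
Mean within-OC = 1.38/3 = 0.4600; mean within-HL = 1.93/3 = 0.6433.
Geometric mean = √(0.4600 × 0.6433) = 0.5440.
HTMT = 0.3833 / 0.5440 = 0.705.

0.705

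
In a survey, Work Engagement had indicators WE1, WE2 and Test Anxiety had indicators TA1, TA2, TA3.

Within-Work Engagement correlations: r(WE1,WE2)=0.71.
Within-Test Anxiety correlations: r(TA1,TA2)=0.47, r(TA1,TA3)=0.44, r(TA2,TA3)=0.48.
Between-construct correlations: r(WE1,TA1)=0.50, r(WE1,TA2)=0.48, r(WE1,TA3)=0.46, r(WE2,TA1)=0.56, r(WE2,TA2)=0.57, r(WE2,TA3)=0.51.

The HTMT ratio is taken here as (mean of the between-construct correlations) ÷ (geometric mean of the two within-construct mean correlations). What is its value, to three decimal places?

Between-construct mean = 3.08/6 = 0.5133.
Mean within-WE = 0.71/1 = 0.7100; mean within-TA = 1.39/3 = 0.4633.
Geometric mean = √(0.7100 × 0.4633) = 0.5735.
HTMT = 0.5133 / 0.5735 = 0.895.

0.895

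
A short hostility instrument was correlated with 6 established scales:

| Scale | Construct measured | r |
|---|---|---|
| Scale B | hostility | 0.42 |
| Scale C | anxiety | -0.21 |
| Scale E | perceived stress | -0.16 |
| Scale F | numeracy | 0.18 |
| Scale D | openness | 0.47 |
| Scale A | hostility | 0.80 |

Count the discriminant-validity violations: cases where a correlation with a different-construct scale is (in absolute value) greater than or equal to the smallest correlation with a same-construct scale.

Convergent (same construct = hostility): Scale B, Scale A.
Smallest convergent = 0.42. Discriminant |r|: 0.21, 0.16, 0.18, 0.47; count ≥ 0.42 → 1.

1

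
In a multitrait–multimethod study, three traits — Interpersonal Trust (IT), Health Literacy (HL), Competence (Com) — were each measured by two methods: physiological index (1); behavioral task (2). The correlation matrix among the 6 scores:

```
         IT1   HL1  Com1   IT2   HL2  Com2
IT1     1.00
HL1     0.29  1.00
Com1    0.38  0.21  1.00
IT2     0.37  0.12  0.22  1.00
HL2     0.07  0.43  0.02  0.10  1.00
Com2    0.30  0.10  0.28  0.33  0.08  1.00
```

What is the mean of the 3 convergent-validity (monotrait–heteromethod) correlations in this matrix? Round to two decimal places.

0.36

Convergent values: 0.37, 0.43, 0.28; mean = 1.08/3 = 0.36.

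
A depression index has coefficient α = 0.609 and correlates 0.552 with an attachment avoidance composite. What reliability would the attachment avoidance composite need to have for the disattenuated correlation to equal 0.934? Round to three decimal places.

0.574

r_true = r_obs / √(r_xx · r_yy) ⇒ 0.934 = 0.552 / √(0.609 · r_yy).
√(0.609 · r_yy) = 0.552 / 0.934 = 0.5910; 0.609 · r_yy = 0.3493; r_yy = 0.3493 / 0.609 ≈ 0.574.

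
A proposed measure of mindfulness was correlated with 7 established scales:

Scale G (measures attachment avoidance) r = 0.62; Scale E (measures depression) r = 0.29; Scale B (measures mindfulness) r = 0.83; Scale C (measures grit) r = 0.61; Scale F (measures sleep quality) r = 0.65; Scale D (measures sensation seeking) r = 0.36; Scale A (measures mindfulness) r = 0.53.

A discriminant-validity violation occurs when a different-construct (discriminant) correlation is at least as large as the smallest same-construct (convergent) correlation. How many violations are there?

3

Convergent (same construct = mindfulness): Scale B, Scale A.
Smallest convergent = 0.53. Discriminant values: 0.62, 0.29, 0.61, 0.65, 0.36; count ≥ 0.53 → 3.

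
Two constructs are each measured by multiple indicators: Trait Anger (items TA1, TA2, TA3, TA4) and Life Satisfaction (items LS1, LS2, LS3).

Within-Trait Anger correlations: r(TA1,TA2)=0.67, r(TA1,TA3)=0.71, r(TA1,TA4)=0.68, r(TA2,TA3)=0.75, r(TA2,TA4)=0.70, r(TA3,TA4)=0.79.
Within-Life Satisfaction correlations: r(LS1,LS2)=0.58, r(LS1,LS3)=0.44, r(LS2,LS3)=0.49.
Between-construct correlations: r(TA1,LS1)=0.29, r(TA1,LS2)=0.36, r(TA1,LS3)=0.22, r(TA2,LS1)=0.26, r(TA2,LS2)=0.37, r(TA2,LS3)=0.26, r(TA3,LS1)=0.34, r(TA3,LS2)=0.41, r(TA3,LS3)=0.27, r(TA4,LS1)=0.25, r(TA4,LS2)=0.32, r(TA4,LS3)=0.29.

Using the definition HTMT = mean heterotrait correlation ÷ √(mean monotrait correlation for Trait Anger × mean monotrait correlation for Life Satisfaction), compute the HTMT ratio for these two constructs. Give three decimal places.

0.505

Mean heterotrait r = 3.64/12 = 0.3033.
Mean within-TA = 4.30/6 = 0.7167; mean within-LS = 1.51/3 = 0.5033.
Geometric mean = √(0.7167 × 0.5033) = 0.6006.
HTMT = 0.3033 / 0.6006 = 0.505.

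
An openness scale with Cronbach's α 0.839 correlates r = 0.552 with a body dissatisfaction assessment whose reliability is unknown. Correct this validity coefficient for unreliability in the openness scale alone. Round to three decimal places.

0.603

Single correction: r_c = r_obs / √r_xx = 0.552 / √0.839 = 0.552 / 0.9160 ≈ 0.603.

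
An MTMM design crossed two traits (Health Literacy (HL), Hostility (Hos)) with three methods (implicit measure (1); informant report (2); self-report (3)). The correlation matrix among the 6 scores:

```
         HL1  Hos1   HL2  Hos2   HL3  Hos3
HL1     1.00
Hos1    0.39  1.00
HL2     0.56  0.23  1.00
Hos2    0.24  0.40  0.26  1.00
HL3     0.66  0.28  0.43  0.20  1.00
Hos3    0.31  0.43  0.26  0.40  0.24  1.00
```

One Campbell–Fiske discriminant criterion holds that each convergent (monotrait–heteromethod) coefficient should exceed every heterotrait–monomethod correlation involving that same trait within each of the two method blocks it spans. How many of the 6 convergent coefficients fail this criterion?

Checking each validity diagonal entry against its comparison values:
HL (methods 1·2): 0.56 vs {0.39, 0.26} → pass.
HL (methods 1·3): 0.66 vs {0.39, 0.24} → pass.
HL (methods 2·3): 0.43 vs {0.26, 0.24} → pass.
Hos (methods 1·2): 0.40 vs {0.39, 0.26} → pass.
Hos (methods 1·3): 0.43 vs {0.39, 0.24} → pass.
Hos (methods 2·3): 0.40 vs {0.26, 0.24} → pass.
0 of 6 fail.

0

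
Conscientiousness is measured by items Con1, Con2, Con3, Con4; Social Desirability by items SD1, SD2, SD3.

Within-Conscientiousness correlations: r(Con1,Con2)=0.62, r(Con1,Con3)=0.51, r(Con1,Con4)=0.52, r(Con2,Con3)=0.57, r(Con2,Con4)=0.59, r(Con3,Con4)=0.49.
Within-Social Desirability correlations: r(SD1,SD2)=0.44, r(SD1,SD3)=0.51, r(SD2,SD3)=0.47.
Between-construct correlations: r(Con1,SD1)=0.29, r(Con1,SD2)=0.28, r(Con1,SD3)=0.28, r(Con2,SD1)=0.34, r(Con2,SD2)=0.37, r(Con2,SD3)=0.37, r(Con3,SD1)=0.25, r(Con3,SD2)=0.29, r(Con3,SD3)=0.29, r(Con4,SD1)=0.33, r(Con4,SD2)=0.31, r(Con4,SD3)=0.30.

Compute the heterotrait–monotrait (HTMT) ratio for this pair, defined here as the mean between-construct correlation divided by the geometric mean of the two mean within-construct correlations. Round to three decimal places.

0.604

Mean heterotrait r = 3.70/12 = 0.3083.
Mean within-Con = 3.30/6 = 0.5500; mean within-SD = 1.42/3 = 0.4733.
Geometric mean = √(0.5500 × 0.4733) = 0.5102.
HTMT = 0.3083 / 0.5102 = 0.604.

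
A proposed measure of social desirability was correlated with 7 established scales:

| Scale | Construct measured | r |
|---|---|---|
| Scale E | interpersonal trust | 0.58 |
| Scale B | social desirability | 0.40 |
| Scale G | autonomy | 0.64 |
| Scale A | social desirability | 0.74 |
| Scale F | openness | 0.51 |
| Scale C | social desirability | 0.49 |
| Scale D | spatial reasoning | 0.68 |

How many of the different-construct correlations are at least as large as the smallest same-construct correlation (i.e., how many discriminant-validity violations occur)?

4

Convergent (same construct = social desirability): Scale B, Scale A, Scale C.
Smallest convergent = 0.40. Discriminant values: 0.58, 0.64, 0.51, 0.68; count ≥ 0.40 → 4.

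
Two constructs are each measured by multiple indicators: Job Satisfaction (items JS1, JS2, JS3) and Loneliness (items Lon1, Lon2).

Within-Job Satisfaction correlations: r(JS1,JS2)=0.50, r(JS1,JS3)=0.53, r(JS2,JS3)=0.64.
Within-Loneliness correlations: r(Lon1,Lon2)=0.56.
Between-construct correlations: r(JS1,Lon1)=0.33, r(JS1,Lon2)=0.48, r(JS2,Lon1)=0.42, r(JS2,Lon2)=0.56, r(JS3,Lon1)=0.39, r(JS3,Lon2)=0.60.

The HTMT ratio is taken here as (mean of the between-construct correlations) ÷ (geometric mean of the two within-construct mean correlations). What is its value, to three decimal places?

0.830

Between-construct mean = 2.78/6 = 0.4633.
Mean within-JS = 1.67/3 = 0.5567; mean within-Lon = 0.56/1 = 0.5600.
Geometric mean = √(0.5567 × 0.5600) = 0.5583.
HTMT = 0.4633 / 0.5583 = 0.830.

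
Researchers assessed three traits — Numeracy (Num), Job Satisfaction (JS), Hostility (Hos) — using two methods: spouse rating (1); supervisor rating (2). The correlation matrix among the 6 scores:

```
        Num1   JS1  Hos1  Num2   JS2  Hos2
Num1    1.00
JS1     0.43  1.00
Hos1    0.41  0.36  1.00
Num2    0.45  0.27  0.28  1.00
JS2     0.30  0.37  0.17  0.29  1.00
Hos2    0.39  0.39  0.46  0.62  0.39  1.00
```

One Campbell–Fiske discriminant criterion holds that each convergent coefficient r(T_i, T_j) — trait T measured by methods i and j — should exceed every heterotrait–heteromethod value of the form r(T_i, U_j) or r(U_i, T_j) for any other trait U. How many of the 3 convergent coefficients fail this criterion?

Each convergent coefficient versus the relevant comparison correlations:
Num (methods 1·2): 0.45 vs {0.30, 0.27, 0.39, 0.28} → pass.
JS (methods 1·2): 0.37 vs {0.27, 0.30, 0.39, 0.17} → fail.
Hos (methods 1·2): 0.46 vs {0.28, 0.39, 0.17, 0.39} → pass.
1 of 3 fail.

1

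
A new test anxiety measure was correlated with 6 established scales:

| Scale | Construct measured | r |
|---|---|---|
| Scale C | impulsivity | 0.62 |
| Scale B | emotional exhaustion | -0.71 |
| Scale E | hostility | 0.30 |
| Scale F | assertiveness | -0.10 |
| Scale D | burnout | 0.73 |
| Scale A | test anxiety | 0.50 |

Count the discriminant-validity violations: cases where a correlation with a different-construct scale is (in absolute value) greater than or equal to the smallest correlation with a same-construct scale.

Convergent (same construct = test anxiety): Scale A.
Smallest convergent = 0.50. Discriminant |r|: 0.62, 0.71, 0.30, 0.10, 0.73; count ≥ 0.50 → 3.

3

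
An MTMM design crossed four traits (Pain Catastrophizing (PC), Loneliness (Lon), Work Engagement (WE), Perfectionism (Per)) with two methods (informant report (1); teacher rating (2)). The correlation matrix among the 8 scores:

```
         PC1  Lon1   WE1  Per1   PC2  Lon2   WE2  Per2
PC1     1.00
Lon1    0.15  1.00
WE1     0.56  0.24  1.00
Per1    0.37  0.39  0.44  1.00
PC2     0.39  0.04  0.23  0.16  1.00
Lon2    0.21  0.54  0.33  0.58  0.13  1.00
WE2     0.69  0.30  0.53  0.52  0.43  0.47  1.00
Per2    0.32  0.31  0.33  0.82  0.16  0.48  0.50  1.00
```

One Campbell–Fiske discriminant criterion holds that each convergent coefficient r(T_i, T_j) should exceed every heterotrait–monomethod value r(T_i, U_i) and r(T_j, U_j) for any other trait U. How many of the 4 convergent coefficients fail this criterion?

2

Checking each validity diagonal entry against its comparison values:
PC (methods 1·2): 0.39 vs {0.15, 0.13, 0.56, 0.43, 0.37, 0.16} → fail.
Lon (methods 1·2): 0.54 vs {0.15, 0.13, 0.24, 0.47, 0.39, 0.48} → pass.
WE (methods 1·2): 0.53 vs {0.56, 0.43, 0.24, 0.47, 0.44, 0.50} → fail.
Per (methods 1·2): 0.82 vs {0.37, 0.16, 0.39, 0.48, 0.44, 0.50} → pass.
2 of 4 fail.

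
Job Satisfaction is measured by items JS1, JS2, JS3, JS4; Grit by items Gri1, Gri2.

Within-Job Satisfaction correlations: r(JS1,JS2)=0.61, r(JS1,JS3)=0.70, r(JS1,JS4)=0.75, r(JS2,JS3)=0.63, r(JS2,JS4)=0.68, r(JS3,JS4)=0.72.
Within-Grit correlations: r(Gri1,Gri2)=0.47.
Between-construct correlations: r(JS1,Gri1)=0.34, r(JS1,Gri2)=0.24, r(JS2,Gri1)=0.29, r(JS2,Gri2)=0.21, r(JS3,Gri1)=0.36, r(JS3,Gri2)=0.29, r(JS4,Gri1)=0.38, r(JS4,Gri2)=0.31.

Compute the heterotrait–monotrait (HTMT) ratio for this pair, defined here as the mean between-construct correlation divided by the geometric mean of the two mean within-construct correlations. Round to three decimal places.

Between-construct mean = 2.42/8 = 0.3025.
Mean within-JS = 4.09/6 = 0.6817; mean within-Gri = 0.47/1 = 0.4700.
Geometric mean = √(0.6817 × 0.4700) = 0.5660.
HTMT = 0.3025 / 0.5660 = 0.534.

0.534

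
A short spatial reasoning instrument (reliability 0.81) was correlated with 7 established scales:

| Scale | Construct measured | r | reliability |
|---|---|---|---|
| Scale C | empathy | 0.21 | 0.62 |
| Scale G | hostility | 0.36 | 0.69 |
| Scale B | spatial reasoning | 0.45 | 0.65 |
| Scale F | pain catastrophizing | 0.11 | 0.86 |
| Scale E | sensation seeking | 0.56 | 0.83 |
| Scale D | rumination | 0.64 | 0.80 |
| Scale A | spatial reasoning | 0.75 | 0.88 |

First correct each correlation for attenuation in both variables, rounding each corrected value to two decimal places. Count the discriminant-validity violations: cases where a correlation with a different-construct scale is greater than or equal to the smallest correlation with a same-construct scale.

Disattenuated r (r / √(r_scale · r_new)):
  Scale C (disc): 0.21 / √(0.62·0.81) = 0.30
  Scale G (disc): 0.36 / √(0.69·0.81) = 0.48
  Scale B (conv): 0.45 / √(0.65·0.81) = 0.62
  Scale F (disc): 0.11 / √(0.86·0.81) = 0.13
  Scale E (disc): 0.56 / √(0.83·0.81) = 0.68
  Scale D (disc): 0.64 / √(0.80·0.81) = 0.80
  Scale A (conv): 0.75 / √(0.88·0.81) = 0.89
Smallest convergent = 0.62. Discriminant values: 0.30, 0.48, 0.13, 0.68, 0.80; count ≥ 0.62 → 2.

2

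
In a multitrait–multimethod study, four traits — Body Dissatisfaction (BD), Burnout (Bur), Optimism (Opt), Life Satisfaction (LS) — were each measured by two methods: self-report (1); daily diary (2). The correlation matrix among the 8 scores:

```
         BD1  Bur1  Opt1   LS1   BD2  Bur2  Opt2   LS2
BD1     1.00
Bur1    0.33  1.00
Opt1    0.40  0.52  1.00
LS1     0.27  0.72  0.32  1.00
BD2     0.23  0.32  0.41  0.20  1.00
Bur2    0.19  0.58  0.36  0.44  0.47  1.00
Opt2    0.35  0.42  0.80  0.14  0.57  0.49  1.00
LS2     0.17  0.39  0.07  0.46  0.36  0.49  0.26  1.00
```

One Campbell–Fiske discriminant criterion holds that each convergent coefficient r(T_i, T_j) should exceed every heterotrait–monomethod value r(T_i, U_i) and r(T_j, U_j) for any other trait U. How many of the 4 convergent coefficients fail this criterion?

Each convergent coefficient versus the relevant comparison correlations:
BD (methods 1·2): 0.23 vs {0.33, 0.47, 0.40, 0.57, 0.27, 0.36} → fail.
Bur (methods 1·2): 0.58 vs {0.33, 0.47, 0.52, 0.49, 0.72, 0.49} → fail.
Opt (methods 1·2): 0.80 vs {0.40, 0.57, 0.52, 0.49, 0.32, 0.26} → pass.
LS (methods 1·2): 0.46 vs {0.27, 0.36, 0.72, 0.49, 0.32, 0.26} → fail.
3 of 4 fail.

3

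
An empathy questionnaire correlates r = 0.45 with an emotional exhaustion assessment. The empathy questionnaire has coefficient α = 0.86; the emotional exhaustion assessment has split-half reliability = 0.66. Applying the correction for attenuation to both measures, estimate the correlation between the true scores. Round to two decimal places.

0.60

r_true = r_obs / √(r_xx · r_yy) = 0.45 / √(0.86 × 0.66) = 0.45 / √0.5676 = 0.45 / 0.7534 ≈ 0.60.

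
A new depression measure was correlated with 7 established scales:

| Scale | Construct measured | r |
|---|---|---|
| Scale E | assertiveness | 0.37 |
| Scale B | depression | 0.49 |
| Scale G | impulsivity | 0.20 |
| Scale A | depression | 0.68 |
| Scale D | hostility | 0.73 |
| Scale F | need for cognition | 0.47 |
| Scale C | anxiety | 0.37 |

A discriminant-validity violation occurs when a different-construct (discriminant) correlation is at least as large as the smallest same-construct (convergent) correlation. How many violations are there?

Convergent (same construct = depression): Scale B, Scale A.
Smallest convergent = 0.49. Discriminant values: 0.37, 0.20, 0.73, 0.47, 0.37; count ≥ 0.49 → 1.

1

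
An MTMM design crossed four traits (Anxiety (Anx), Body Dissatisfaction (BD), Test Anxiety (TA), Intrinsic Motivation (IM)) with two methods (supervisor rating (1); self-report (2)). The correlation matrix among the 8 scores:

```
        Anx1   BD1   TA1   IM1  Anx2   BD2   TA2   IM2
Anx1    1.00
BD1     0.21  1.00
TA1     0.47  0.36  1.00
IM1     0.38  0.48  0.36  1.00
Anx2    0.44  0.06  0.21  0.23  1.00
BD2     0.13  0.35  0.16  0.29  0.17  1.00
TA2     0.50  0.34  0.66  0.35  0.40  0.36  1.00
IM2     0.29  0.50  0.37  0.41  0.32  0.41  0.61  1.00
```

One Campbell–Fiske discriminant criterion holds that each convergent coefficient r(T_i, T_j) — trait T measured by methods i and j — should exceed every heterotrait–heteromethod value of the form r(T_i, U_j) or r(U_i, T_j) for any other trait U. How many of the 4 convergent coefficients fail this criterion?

Each convergent coefficient versus the relevant comparison correlations:
Anx (methods 1·2): 0.44 vs {0.13, 0.06, 0.50, 0.21, 0.29, 0.23} → fail.
BD (methods 1·2): 0.35 vs {0.06, 0.13, 0.34, 0.16, 0.50, 0.29} → fail.
TA (methods 1·2): 0.66 vs {0.21, 0.50, 0.16, 0.34, 0.37, 0.35} → pass.
IM (methods 1·2): 0.41 vs {0.23, 0.29, 0.29, 0.50, 0.35, 0.37} → fail.
3 of 4 fail.

3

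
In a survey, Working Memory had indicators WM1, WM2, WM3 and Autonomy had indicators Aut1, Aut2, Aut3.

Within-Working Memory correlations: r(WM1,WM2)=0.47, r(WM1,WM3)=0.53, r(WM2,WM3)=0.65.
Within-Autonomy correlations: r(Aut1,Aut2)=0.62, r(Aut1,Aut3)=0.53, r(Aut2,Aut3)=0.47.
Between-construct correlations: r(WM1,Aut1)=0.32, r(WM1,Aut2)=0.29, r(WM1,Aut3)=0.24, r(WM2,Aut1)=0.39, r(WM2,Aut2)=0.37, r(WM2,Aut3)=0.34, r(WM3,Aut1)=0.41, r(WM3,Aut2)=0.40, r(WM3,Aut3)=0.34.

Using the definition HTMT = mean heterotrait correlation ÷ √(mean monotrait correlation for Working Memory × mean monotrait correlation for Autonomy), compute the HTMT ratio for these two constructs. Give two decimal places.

0.63

Between-construct mean = 3.10/9 = 0.3444.
Mean within-WM = 1.65/3 = 0.5500; mean within-Aut = 1.62/3 = 0.5400.
Geometric mean = √(0.5500 × 0.5400) = 0.5450.
HTMT = 0.3444 / 0.5450 = 0.63.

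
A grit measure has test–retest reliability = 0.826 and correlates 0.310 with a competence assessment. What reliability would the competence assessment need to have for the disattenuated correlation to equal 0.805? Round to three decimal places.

r_true = r_obs / √(r_xx · r_yy) ⇒ 0.805 = 0.310 / √(0.826 · r_yy).
√(0.826 · r_yy) = 0.310 / 0.805 = 0.3851; 0.826 · r_yy = 0.1483; r_yy = 0.1483 / 0.826 ≈ 0.180.

0.180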